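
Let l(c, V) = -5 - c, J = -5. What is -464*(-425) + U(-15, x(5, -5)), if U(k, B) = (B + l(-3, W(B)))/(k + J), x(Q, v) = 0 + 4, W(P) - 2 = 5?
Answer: 1971999/10 ≈ 1.9720e+5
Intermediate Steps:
W(P) = 7 (W(P) = 2 + 5 = 7)
x(Q, v) = 4
U(k, B) = (-2 + B)/(-5 + k) (U(k, B) = (B + (-5 - 1*(-3)))/(k - 5) = (B + (-5 + 3))/(-5 + k) = (B - 2)/(-5 + k) = (-2 + B)/(-5 + k))
-464*(-425) + U(-15, x(5, -5)) = -464*(-425) + (-2 + 4)/(-5 - 15) = 197200 + 2/(-20) = 197200 - 1/20*2 = 197200 - ⅒ = 1971999/10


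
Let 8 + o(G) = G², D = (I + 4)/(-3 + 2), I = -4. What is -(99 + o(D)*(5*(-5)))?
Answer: -299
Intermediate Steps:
D = 0 (D = (-4 + 4)/(-3 + 2) = 0/(-1) = 0*(-1) = 0)
o(G) = -8 + G²
-(99 + o(D)*(5*(-5))) = -(99 + (-8 + 0²)*(5*(-5))) = -(99 + (-8 + 0)*(-25)) = -(99 - 8*(-25)) = -(99 + 200) = -1*299 = -299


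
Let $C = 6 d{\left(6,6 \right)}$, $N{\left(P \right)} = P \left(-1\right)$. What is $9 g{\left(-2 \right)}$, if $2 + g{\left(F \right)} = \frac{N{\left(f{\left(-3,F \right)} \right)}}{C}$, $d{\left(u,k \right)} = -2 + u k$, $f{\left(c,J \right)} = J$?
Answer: $- \frac{609}{34} \approx -17.912$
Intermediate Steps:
$d{\left(u,k \right)} = -2 + k u$
$N{\left(P \right)} = - P$
$C = 204$ ($C = 6 \left(-2 + 6 \cdot 6\right) = 6 \left(-2 + 36\right) = 6 \cdot 34 = 204$)
$g{\left(F \right)} = -2 - \frac{F}{204}$ ($g{\left(F \right)} = -2 + \frac{\left(-1\right) F}{204} = -2 + - F \frac{1}{204} = -2 - \frac{F}{204}$)
$9 g{\left(-2 \right)} = 9 \left(-2 - - \frac{1}{102}\right) = 9 \left(-2 + \frac{1}{102}\right) = 9 \left(- \frac{203}{102}\right) = - \frac{609}{34}$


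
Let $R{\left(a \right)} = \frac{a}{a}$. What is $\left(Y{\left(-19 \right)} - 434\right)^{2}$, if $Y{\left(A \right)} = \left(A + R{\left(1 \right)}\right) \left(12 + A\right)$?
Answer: $94864$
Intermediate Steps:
$R{\left(a \right)} = 1$
$Y{\left(A \right)} = \left(1 + A\right) \left(12 + A\right)$ ($Y{\left(A \right)} = \left(A + 1\right) \left(12 + A\right) = \left(1 + A\right) \left(12 + A\right)$)
$\left(Y{\left(-19 \right)} - 434\right)^{2} = \left(\left(12 + \left(-19\right)^{2} + 13 \left(-19\right)\right) - 434\right)^{2} = \left(\left(12 + 361 - 247\right) - 434\right)^{2} = \left(126 - 434\right)^{2} = \left(-308\right)^{2} = 94864$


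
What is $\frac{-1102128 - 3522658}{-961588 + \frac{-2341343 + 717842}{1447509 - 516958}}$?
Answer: $\frac{4303599237086}{894808298489} \approx 4.8095$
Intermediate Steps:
$\frac{-1102128 - 3522658}{-961588 + \frac{-2341343 + 717842}{1447509 - 516958}} = - \frac{4624786}{-961588 - \frac{1623501}{930551}} = - \frac{4624786}{- \frac{894808298489}{930551}} = \left(-4624786\right) \left(- \frac{930551}{894808298489}\right) = \frac{4303599237086}{894808298489}$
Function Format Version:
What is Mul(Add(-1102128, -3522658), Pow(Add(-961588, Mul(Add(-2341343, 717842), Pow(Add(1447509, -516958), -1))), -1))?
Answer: Rational(4303599237086, 894808298489) ≈ 4.8095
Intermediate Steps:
Mul(Add(-1102128, -3522658), Pow(Add(-961588, Mul(Add(-2341343, 717842), Pow(Add(1447509, -516958), -1))), -1)) = Mul(-4624786, Pow(Add(-961588, Mul(-1623501, Pow(930551, -1))), -1)) = Mul(-4624786, Pow(Add(-961588, Mul(-1623501, Rational(1, 930551))), -1)) = Mul(-4624786, Pow(Add(-961588, Rational(-1623501, 930551)), -1)) = Mul(-4624786, Pow(Rational(-894808298489, 930551), -1)) = Mul(-4624786, Rational(-930551, 894808298489)) = Rational(4303599237086, 894808298489)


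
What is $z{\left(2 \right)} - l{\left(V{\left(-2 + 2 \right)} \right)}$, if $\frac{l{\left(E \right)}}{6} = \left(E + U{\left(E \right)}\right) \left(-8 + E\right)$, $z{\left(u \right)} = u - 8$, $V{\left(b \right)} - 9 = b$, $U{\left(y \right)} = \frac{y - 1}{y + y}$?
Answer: $- \frac{188}{3} \approx -62.667$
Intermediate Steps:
$U{\left(y \right)} = \frac{-1 + y}{2 y}$
$V{\left(b \right)} = 9 + b$
$z{\left(u \right)} = -8 + u$
$l{\left(E \right)} = 6 \left(-8 + E\right) \left(E + \frac{-1 + E}{2 E}\right)$ ($l{\left(E \right)} = 6 \left(E + \frac{-1 + E}{2 E}\right) \left(-8 + E\right) = 6 \left(-8 + E\right) \left(E + \frac{-1 + E}{2 E}\right)$)
$z{\left(2 \right)} - l{\left(V{\left(-2 + 2 \right)} \right)} = \left(-8 + 2\right) - \left(-27 - 45 \left(9 + \left(-2 + 2\right)\right) + 6 \left(9 + \left(-2 + 2\right)\right)^{2} + \frac{24}{9 + \left(-2 + 2\right)}\right) = -6 - \left(-27 - 45 \left(9 + 0\right) + 6 \left(9 + 0\right)^{2} + \frac{24}{9 + 0}\right) = -6 - \left(-27 - 405 + 6 \cdot 9^{2} + \frac{24}{9}\right) = -6 - \left(-27 - 405 + 6 \cdot 81 + 24 \cdot \frac{1}{9}\right) = -6 - \left(-27 - 405 + 486 + \frac{8}{3}\right) = -6 - \frac{170}{3} = - \frac{188}{3}$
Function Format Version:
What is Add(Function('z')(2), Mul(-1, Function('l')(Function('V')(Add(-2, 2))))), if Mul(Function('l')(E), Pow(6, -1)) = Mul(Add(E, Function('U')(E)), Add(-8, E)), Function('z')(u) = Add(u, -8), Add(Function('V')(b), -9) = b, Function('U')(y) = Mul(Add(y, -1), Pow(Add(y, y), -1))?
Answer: Rational(-188, 3) ≈ -62.667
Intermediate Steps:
Function('U')(y) = Mul(Rational(1, 2), Pow(y, -1), Add(-1, y)) (Function('U')(y) = Mul(Add(-1, y), Pow(Mul(2, y), -1)) = Mul(Add(-1, y), Mul(Rational(1, 2), Pow(y, -1))) = Mul(Rational(1, 2), Pow(y, -1), Add(-1, y)))
Function('V')(b) = Add(9, b)
Function('z')(u) = Add(-8, u)
Function('l')(E) = Mul(6, Add(-8, E), Add(E, Mul(Rational(1, 2), Pow(E, -1), Add(-1, E)))) (Function('l')(E) = Mul(6, Mul(Add(E, Mul(Rational(1, 2), Pow(E, -1), Add(-1, E))), Add(-8, E))) = Mul(6, Mul(Add(-8, E), Add(E, Mul(Rational(1, 2), Pow(E, -1), Add(-1, E))))) = Mul(6, Add(-8, E), Add(E, Mul(Rational(1, 2), Pow(E, -1), Add(-1, E)))))
Add(Function('z')(2), Mul(-1, Function('l')(Function('V')(Add(-2, 2))))) = Add(Add(-8, 2), Mul(-1, Add(-27, Mul(-45, Add(9, Add(-2, 2))), Mul(6, Pow(Add(9, Add(-2, 2)), 2)), Mul(24, Pow(Add(9, Add(-2, 2)), -1))))) = Add(-6, Mul(-1, Add(-27, Mul(-45, Add(9, 0)), Mul(6, Pow(Add(9, 0), 2)), Mul(24, Pow(Add(9, 0), -1))))) = Add(-6, Mul(-1, Add(-27, Mul(-45, 9), Mul(6, Pow(9, 2)), Mul(24, Pow(9, -1))))) = Add(-6, Mul(-1, Add(-27, -405, Mul(6, 81), Mul(24, Rational(1, 9))))) = Add(-6, Mul(-1, Add(-27, -405, 486, Rational(8, 3)))) = Add(-6, Mul(-1, Rational(170, 3))) = Add(-6, Rational(-170, 3)) = Rational(-188, 3)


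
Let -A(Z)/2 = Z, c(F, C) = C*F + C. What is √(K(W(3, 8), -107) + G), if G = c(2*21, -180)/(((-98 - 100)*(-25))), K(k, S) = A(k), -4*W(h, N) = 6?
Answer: √4345/55 ≈ 1.1985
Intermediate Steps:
W(h, N) = -3/2 (W(h, N) = -¼*6 = -3/2)
c(F, C) = C + C*F
A(Z) = -2*Z
K(k, S) = -2*k
G = -86/55 (G = (-180*(1 + 2*21))/(((-98 - 100)*(-25))) = (-180*(1 + 42))/((-198*(-25))) = -180*43/4950 = -7740*1/4950 = -86/55 ≈ -1.5636)
√(K(W(3, 8), -107) + G) = √(-2*(-3/2) - 86/55) = √(3 - 86/55) = √(79/55) = √4345/55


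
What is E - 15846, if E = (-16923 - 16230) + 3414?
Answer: -45585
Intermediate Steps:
E = -29739 (E = -33153 + 3414 = -29739)
E - 15846 = -29739 - 15846 = -45585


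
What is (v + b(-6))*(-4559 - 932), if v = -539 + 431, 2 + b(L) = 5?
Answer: 576555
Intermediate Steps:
b(L) = 3 (b(L) = -2 + 5 = 3)
v = -108
(v + b(-6))*(-4559 - 932) = (-108 + 3)*(-4559 - 932) = -105*(-5491) = 576555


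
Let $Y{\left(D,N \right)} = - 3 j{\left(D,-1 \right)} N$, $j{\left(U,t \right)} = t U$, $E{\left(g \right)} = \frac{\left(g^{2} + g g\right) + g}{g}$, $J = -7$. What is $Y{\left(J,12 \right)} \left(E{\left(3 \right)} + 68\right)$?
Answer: $-18900$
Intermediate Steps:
$E{\left(g \right)} = \frac{g + 2 g^{2}}{g}$ ($E{\left(g \right)} = \frac{\left(g^{2} + g^{2}\right) + g}{g} = \frac{2 g^{2} + g}{g} = \frac{g + 2 g^{2}}{g}$)
$j{\left(U,t \right)} = U t$
$Y{\left(D,N \right)} = 3 D N$ ($Y{\left(D,N \right)} = - 3 D \left(-1\right) N = - 3 \left(- D\right) N = 3 D N$)
$Y{\left(J,12 \right)} \left(E{\left(3 \right)} + 68\right) = 3 \left(-7\right) 12 \left(\left(1 + 2 \cdot 3\right) + 68\right) = - 252 \left(\left(1 + 6\right) + 68\right) = - 252 \left(7 + 68\right) = \left(-252\right) 75 = -18900$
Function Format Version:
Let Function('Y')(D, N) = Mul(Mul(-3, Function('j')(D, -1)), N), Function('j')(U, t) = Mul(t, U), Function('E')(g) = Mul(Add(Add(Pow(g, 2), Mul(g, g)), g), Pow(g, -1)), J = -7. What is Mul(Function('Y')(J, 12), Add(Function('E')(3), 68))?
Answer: -18900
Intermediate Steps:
Function('E')(g) = Mul(Pow(g, -1), Add(g, Mul(2, Pow(g, 2)))) (Function('E')(g) = Mul(Add(Add(Pow(g, 2), Pow(g, 2)), g), Pow(g, -1)) = Mul(Add(Mul(2, Pow(g, 2)), g), Pow(g, -1)) = Mul(Add(g, Mul(2, Pow(g, 2))), Pow(g, -1)) = Mul(Pow(g, -1), Add(g, Mul(2, Pow(g, 2)))))
Function('j')(U, t) = Mul(U, t)
Function('Y')(D, N) = Mul(3, D, N) (Function('Y')(D, N) = Mul(Mul(-3, Mul(D, -1)), N) = Mul(Mul(-3, Mul(-1, D)), N) = Mul(Mul(3, D), N) = Mul(3, D, N))
Mul(Function('Y')(J, 12), Add(Function('E')(3), 68)) = Mul(Mul(3, -7, 12), Add(Add(1, Mul(2, 3)), 68)) = Mul(-252, Add(Add(1, 6), 68)) = Mul(-252, Add(7, 68)) = Mul(-252, 75) = -18900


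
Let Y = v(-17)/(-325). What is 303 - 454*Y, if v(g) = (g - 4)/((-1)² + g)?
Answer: 792567/2600 ≈ 304.83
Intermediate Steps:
v(g) = (-4 + g)/(1 + g)
Y = -21/5200 (Y = ((-4 - 17)/(1 - 17))/(-325) = (-21/(-16))*(-1/325) = -1/16*(-21)*(-1/325) = (21/16)*(-1/325) = -21/5200 ≈ -0.0040385)
303 - 454*Y = 303 - 454*(-21/5200) = 303 + 4767/2600 = 792567/2600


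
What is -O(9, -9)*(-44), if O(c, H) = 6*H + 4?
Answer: -2200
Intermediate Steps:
O(c, H) = 4 + 6*H
-O(9, -9)*(-44) = -(4 + 6*(-9))*(-44) = -(4 - 54)*(-44) = -1*(-50)*(-44) = 50*(-44) = -2200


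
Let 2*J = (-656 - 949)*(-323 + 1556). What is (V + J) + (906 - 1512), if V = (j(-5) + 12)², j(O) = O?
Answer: -1980079/2 ≈ -9.9004e+5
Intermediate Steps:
J = -1978965/2 (J = ((-656 - 949)*(-323 + 1556))/2 = (-1605*1233)/2 = (½)*(-1978965) = -1978965/2 ≈ -9.8948e+5)
V = 49 (V = (-5 + 12)² = 7² = 49)
(V + J) + (906 - 1512) = (49 - 1978965/2) + (906 - 1512) = -1978867/2 - 606 = -1980079/2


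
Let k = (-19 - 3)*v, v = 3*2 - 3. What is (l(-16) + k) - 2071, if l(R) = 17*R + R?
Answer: -2425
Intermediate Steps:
l(R) = 18*R
v = 3 (v = 6 - 3 = 3)
k = -66 (k = (-19 - 3)*3 = -22*3 = -66)
(l(-16) + k) - 2071 = (18*(-16) - 66) - 2071 = (-288 - 66) - 2071 = -354 - 2071 = -2425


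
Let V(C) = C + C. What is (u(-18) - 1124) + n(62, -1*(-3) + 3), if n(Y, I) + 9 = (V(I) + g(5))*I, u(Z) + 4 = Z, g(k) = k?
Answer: -1053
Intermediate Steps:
V(C) = 2*C
u(Z) = -4 + Z
n(Y, I) = -9 + I*(5 + 2*I) (n(Y, I) = -9 + (2*I + 5)*I = -9 + (5 + 2*I)*I = -9 + I*(5 + 2*I))
(u(-18) - 1124) + n(62, -1*(-3) + 3) = ((-4 - 18) - 1124) + (-9 + 2*(-1*(-3) + 3)**2 + 5*(-1*(-3) + 3)) = (-22 - 1124) + (-9 + 2*(3 + 3)**2 + 5*(3 + 3)) = -1146 + (-9 + 2*6**2 + 5*6) = -1146 + (-9 + 2*36 + 30) = -1146 + (-9 + 72 + 30) = -1146 + 93 = -1053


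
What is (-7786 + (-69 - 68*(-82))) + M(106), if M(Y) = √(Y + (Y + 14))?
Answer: -2279 + √226 ≈ -2264.0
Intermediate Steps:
M(Y) = √(14 + 2*Y) (M(Y) = √(Y + (14 + Y)) = √(14 + 2*Y))
(-7786 + (-69 - 68*(-82))) + M(106) = (-7786 + (-69 - 68*(-82))) + √(14 + 2*106) = (-7786 + (-69 + 5576)) + √(14 + 212) = (-7786 + 5507) + √226 = -2279 + √226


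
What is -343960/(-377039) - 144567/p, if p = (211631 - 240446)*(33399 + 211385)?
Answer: 808719833199571/886475365502480 ≈ 0.91229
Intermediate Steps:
p = -7053450960 (p = -28815*244784 = -7053450960)
-343960/(-377039) - 144567/p = -343960/(-377039) - 144567/(-7053450960) = -343960*(-1/377039) - 144567*(-1/7053450960) = 343960/377039 + 48189/2351150320 = 808719833199571/886475365502480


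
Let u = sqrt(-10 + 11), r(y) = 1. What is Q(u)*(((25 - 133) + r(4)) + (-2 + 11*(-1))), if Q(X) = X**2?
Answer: -120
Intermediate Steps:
u = 1 (u = sqrt(1) = 1)
Q(u)*(((25 - 133) + r(4)) + (-2 + 11*(-1))) = 1**2*(((25 - 133) + 1) + (-2 + 11*(-1))) = 1*((-108 + 1) + (-2 - 11)) = 1*(-107 - 13) = 1*(-120) = -120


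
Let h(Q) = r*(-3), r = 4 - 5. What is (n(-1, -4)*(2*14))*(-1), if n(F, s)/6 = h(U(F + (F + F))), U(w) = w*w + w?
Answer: -504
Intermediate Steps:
r = -1
U(w) = w + w**2 (U(w) = w**2 + w = w + w**2)
h(Q) = 3 (h(Q) = -1*(-3) = 3)
n(F, s) = 18 (n(F, s) = 6*3 = 18)
(n(-1, -4)*(2*14))*(-1) = (18*(2*14))*(-1) = (18*28)*(-1) = 504*(-1) = -504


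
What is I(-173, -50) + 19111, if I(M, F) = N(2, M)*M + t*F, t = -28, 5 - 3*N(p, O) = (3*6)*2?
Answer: 66896/3 ≈ 22299.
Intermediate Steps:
N(p, O) = -31/3 (N(p, O) = 5/3 - 3*6*2/3 = 5/3 - 6*2 = 5/3 - ⅓*36 = 5/3 - 12 = -31/3)
I(M, F) = -28*F - 31*M/3 (I(M, F) = -31*M/3 - 28*F = -28*F - 31*M/3)
I(-173, -50) + 19111 = (-28*(-50) - 31/3*(-173)) + 19111 = (1400 + 5363/3) + 19111 = 9563/3 + 19111 = 66896/3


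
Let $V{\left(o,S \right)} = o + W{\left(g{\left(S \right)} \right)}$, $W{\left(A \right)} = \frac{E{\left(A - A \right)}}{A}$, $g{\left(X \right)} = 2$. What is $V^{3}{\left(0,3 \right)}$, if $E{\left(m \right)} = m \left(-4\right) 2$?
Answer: $0$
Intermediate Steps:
$E{\left(m \right)} = - 8 m$ ($E{\left(m \right)} = - 4 m 2 = - 8 m$)
$W{\left(A \right)} = 0$ ($W{\left(A \right)} = \frac{\left(-8\right) \left(A - A\right)}{A} = \frac{\left(-8\right) 0}{A} = \frac{0}{A} = 0$)
$V{\left(o,S \right)} = o$ ($V{\left(o,S \right)} = o + 0 = o$)
$V^{3}{\left(0,3 \right)} = 0^{3} = 0$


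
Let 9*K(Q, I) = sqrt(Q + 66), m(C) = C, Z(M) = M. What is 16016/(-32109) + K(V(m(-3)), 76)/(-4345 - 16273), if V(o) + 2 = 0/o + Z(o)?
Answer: -208/417 - sqrt(61)/185562 ≈ -0.49884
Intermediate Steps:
V(o) = -2 + o (V(o) = -2 + (0/o + o) = -2 + (0 + o) = -2 + o)
K(Q, I) = sqrt(66 + Q)/9 (K(Q, I) = sqrt(Q + 66)/9 = sqrt(66 + Q)/9)
16016/(-32109) + K(V(m(-3)), 76)/(-4345 - 16273) = 16016/(-32109) + (sqrt(66 + (-2 - 3))/9)/(-4345 - 16273) = 16016*(-1/32109) + (sqrt(66 - 5)/9)/(-20618) = -208/417 + (sqrt(61)/9)*(-1/20618) = -208/417 - sqrt(61)/185562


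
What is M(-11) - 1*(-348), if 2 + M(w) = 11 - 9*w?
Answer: 456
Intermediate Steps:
M(w) = 9 - 9*w (M(w) = -2 + (11 - 9*w) = 9 - 9*w)
M(-11) - 1*(-348) = (9 - 9*(-11)) - 1*(-348) = (9 + 99) + 348 = 108 + 348 = 456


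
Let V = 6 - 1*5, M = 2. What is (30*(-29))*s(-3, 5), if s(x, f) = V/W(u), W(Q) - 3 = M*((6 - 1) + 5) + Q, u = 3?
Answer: -435/13 ≈ -33.462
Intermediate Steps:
W(Q) = 23 + Q (W(Q) = 3 + (2*((6 - 1) + 5) + Q) = 3 + (2*(5 + 5) + Q) = 3 + (2*10 + Q) = 3 + (20 + Q) = 23 + Q)
V = 1 (V = 6 - 5 = 1)
s(x, f) = 1/26 (s(x, f) = 1/(23 + 3) = 1/26)
(30*(-29))*s(-3, 5) = (30*(-29))*(1/26) = -870*1/26 = -435/13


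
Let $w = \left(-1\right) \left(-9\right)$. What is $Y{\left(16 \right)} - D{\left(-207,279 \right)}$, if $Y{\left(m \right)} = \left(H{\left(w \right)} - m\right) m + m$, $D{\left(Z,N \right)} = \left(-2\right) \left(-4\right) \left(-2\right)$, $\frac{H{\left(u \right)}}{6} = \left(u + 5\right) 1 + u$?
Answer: $1984$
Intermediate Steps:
$w = 9$
$H{\left(u \right)} = 30 + 12 u$ ($H{\left(u \right)} = 6 \left(\left(u + 5\right) 1 + u\right) = 6 \left(\left(5 + u\right) 1 + u\right) = 6 \left(\left(5 + u\right) + u\right) = 6 \left(5 + 2 u\right) = 30 + 12 u$)
$D{\left(Z,N \right)} = -16$ ($D{\left(Z,N \right)} = 8 \left(-2\right) = -16$)
$Y{\left(m \right)} = m + m \left(138 - m\right)$ ($Y{\left(m \right)} = \left(\left(30 + 12 \cdot 9\right) - m\right) m + m = \left(\left(30 + 108\right) - m\right) m + m = \left(138 - m\right) m + m = m \left(138 - m\right) + m = m + m \left(138 - m\right)$)
$Y{\left(16 \right)} - D{\left(-207,279 \right)} = 16 \left(139 - 16\right) - -16 = 16 \left(139 - 16\right) + 16 = 16 \cdot 123 + 16 = 1968 + 16 = 1984$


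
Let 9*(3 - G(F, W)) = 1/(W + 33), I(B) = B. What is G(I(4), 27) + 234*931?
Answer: 117642779/540 ≈ 2.1786e+5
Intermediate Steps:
G(F, W) = 3 - 1/(9*(33 + W)) (G(F, W) = 3 - 1/(9*(W + 33)) = 3 - 1/(9*(33 + W)))
G(I(4), 27) + 234*931 = (890 + 27*27)/(9*(33 + 27)) + 234*931 = (⅑)*(890 + 729)/60 + 217854 = (⅑)*(1/60)*1619 + 217854 = 1619/540 + 217854 = 117642779/540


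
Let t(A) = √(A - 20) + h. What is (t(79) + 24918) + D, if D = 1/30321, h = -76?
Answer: 753234283/30321 + √59 ≈ 24850.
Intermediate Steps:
D = 1/30321 ≈ 3.2980e-5
t(A) = -76 + √(-20 + A) (t(A) = √(A - 20) - 76 = √(-20 + A) - 76 = -76 + √(-20 + A))
(t(79) + 24918) + D = ((-76 + √(-20 + 79)) + 24918) + 1/30321 = ((-76 + √59) + 24918) + 1/30321 = (24842 + √59) + 1/30321 = 753234283/30321 + √59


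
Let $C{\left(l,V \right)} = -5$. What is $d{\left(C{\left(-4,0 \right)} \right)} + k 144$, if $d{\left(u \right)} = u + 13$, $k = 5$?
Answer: $728$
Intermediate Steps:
$d{\left(u \right)} = 13 + u$
$d{\left(C{\left(-4,0 \right)} \right)} + k 144 = \left(13 - 5\right) + 5 \cdot 144 = 8 + 720 = 728$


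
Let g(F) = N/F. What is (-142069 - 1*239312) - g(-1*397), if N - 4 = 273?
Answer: -151407980/397 ≈ -3.8138e+5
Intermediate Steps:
N = 277 (N = 4 + 273 = 277)
g(F) = 277/F
(-142069 - 1*239312) - g(-1*397) = (-142069 - 1*239312) - 277/((-1*397)) = (-142069 - 239312) - 277/(-397) = -381381 - 277*(-1)/397 = -381381 - 1*(-277/397) = -381381 + 277/397 = -151407980/397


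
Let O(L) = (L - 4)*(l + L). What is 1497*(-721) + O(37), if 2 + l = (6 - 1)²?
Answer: -1077357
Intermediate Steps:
l = 23 (l = -2 + (6 - 1)² = -2 + 5² = -2 + 25 = 23)
O(L) = (-4 + L)*(23 + L) (O(L) = (L - 4)*(23 + L) = (-4 + L)*(23 + L))
1497*(-721) + O(37) = 1497*(-721) + (-92 + 37² + 19*37) = -1079337 + (-92 + 1369 + 703) = -1079337 + 1980 = -1077357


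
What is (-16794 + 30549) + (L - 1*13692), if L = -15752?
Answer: -15689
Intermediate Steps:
(-16794 + 30549) + (L - 1*13692) = (-16794 + 30549) + (-15752 - 1*13692) = 13755 + (-15752 - 13692) = 13755 - 29444 = -15689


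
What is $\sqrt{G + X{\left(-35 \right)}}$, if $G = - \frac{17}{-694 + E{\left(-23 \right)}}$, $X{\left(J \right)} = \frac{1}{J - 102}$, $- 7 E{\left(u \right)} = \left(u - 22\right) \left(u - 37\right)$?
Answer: $\frac{\sqrt{9054975270}}{1035446} \approx 0.0919$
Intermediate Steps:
$E{\left(u \right)} = - \frac{\left(-37 + u\right) \left(-22 + u\right)}{7}$ ($E{\left(u \right)} = - \frac{\left(u - 22\right) \left(u - 37\right)}{7} = - \frac{\left(-22 + u\right) \left(-37 + u\right)}{7} = - \frac{\left(-37 + u\right) \left(-22 + u\right)}{7}$)
$X{\left(J \right)} = \frac{1}{-102 + J}$
$G = \frac{119}{7558}$ ($G = - \frac{17}{-694 - \left(\frac{2171}{7} + \frac{529}{7}\right)} = - \frac{17}{-694 - \frac{2700}{7}} = - \frac{17}{- \frac{7558}{7}} = - \frac{\left(-7\right) 17}{7558} = \left(-1\right) \left(- \frac{119}{7558}\right) = \frac{119}{7558} \approx 0.015745$)
$\sqrt{G + X{\left(-35 \right)}} = \sqrt{\frac{119}{7558} + \frac{1}{-102 - 35}} = \sqrt{\frac{119}{7558} + \frac{1}{-137}} = \sqrt{\frac{119}{7558} - \frac{1}{137}} = \sqrt{\frac{8745}{1035446}} = \frac{\sqrt{9054975270}}{1035446}$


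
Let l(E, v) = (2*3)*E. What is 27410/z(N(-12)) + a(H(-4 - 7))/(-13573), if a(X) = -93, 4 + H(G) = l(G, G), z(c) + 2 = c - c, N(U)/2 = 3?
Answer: -186017872/13573 ≈ -13705.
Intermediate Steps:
N(U) = 6 (N(U) = 2*3 = 6)
l(E, v) = 6*E
z(c) = -2 (z(c) = -2 + (c - c) = -2 + 0 = -2)
H(G) = -4 + 6*G
27410/z(N(-12)) + a(H(-4 - 7))/(-13573) = 27410/(-2) - 93/(-13573) = 27410*(-½) - 93*(-1/13573) = -13705 + 93/13573 = -186017872/13573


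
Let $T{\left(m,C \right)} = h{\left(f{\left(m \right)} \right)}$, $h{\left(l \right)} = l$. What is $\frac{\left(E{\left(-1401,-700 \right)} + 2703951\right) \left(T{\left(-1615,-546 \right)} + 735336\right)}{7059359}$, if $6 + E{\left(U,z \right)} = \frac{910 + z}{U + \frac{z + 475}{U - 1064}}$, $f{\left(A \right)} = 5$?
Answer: $\frac{32695958910693215}{116084099396} \approx 2.8166 \cdot 10^{5}$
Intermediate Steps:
$E{\left(U,z \right)} = -6 + \frac{910 + z}{U + \frac{475 + z}{-1064 + U}}$ ($E{\left(U,z \right)} = -6 + \frac{910 + z}{U + \frac{z + 475}{U - 1064}} = -6 + \frac{910 + z}{U + \frac{475 + z}{-1064 + U}}$)
$T{\left(m,C \right)} = 5$
$\frac{\left(E{\left(-1401,-700 \right)} + 2703951\right) \left(T{\left(-1615,-546 \right)} + 735336\right)}{7059359} = \frac{\left(\frac{-971090 - -749000 - 6 \left(-1401\right)^{2} + 7294 \left(-1401\right) - -980700}{475 - 700 + \left(-1401\right)^{2} - -1490664} + 2703951\right) \left(5 + 735336\right)}{7059359} = \left(\frac{-971090 + 749000 - 11776806 - 10218894 + 980700}{475 - 700 + 1962801 + 1490664} + 2703951\right) 735341 \cdot \frac{1}{7059359} = \left(\frac{-971090 + 749000 - 11776806 - 10218894 + 980700}{3453240} + 2703951\right) 735341 \cdot \frac{1}{7059359} = \left(\frac{1}{3453240} \left(-21237090\right) + 2703951\right) 735341 \cdot \frac{1}{7059359} = \left(- \frac{101129}{16444} + 2703951\right) 735341 \cdot \frac{1}{7059359} = \frac{44463669115}{16444} \cdot 735341 \cdot \frac{1}{7059359} = \frac{32695958910693215}{16444} \cdot \frac{1}{7059359} = \frac{32695958910693215}{116084099396}$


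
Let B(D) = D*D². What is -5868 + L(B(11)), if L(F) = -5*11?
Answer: -5923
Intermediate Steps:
B(D) = D³
L(F) = -55
-5868 + L(B(11)) = -5868 - 55 = -5923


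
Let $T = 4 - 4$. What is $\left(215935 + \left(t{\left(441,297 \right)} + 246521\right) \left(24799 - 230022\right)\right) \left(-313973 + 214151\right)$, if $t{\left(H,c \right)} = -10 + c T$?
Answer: $5049946168838796$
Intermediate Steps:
$T = 0$
$t{\left(H,c \right)} = -10$ ($t{\left(H,c \right)} = -10 + c 0 = -10 + 0 = -10$)
$\left(215935 + \left(t{\left(441,297 \right)} + 246521\right) \left(24799 - 230022\right)\right) \left(-313973 + 214151\right) = \left(215935 + \left(-10 + 246521\right) \left(24799 - 230022\right)\right) \left(-313973 + 214151\right) = \left(215935 + 246511 \left(-205223\right)\right) \left(-99822\right) = \left(215935 - 50589726953\right) \left(-99822\right) = \left(-50589511018\right) \left(-99822\right) = 5049946168838796$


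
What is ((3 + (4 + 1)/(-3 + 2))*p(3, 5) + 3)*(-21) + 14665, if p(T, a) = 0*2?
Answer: 14602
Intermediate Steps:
p(T, a) = 0
((3 + (4 + 1)/(-3 + 2))*p(3, 5) + 3)*(-21) + 14665 = ((3 + (4 + 1)/(-3 + 2))*0 + 3)*(-21) + 14665 = ((3 + 5/(-1))*0 + 3)*(-21) + 14665 = ((3 + 5*(-1))*0 + 3)*(-21) + 14665 = ((3 - 5)*0 + 3)*(-21) + 14665 = (-2*0 + 3)*(-21) + 14665 = (0 + 3)*(-21) + 14665 = 3*(-21) + 14665 = -63 + 14665 = 14602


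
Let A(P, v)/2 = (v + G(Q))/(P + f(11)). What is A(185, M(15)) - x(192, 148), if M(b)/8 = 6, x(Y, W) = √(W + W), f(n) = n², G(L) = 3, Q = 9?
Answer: ⅓ - 2*√74 ≈ -16.871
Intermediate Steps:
x(Y, W) = √2*√W (x(Y, W) = √(2*W) = √2*√W)
M(b) = 48 (M(b) = 8*6 = 48)
A(P, v) = 2*(3 + v)/(121 + P) (A(P, v) = 2*((v + 3)/(P + 11²)) = 2*((3 + v)/(P + 121)) = 2*((3 + v)/(121 + P)) = 2*(3 + v)/(121 + P))
A(185, M(15)) - x(192, 148) = 2*(3 + 48)/(121 + 185) - √2*√148 = 2*51/306 - √2*2*√37 = 2*(1/306)*51 - 2*√74 = ⅓ - 2*√74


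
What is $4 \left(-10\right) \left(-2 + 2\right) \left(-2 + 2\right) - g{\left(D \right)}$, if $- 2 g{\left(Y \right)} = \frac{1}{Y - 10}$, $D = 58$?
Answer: $\frac{1}{96} \approx 0.010417$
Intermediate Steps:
$g{\left(Y \right)} = - \frac{1}{2 \left(-10 + Y\right)}$ ($g{\left(Y \right)} = - \frac{1}{2 \left(Y - 10\right)} = - \frac{1}{2 \left(-10 + Y\right)}$)
$4 \left(-10\right) \left(-2 + 2\right) \left(-2 + 2\right) - g{\left(D \right)} = 4 \left(-10\right) \left(-2 + 2\right) \left(-2 + 2\right) - - \frac{1}{-20 + 2 \cdot 58} = - 40 \cdot 0 \cdot 0 - - \frac{1}{-20 + 116} = \left(-40\right) 0 - - \frac{1}{96} = 0 - \left(-1\right) \frac{1}{96} = 0 - - \frac{1}{96} = 0 + \frac{1}{96} = \frac{1}{96}$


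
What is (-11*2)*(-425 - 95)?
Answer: 11440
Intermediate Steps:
(-11*2)*(-425 - 95) = -22*(-520) = 11440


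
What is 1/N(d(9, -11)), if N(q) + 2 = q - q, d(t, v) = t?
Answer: -½ ≈ -0.50000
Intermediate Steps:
N(q) = -2 (N(q) = -2 + (q - q) = -2 + 0 = -2)
1/N(d(9, -11)) = 1/(-2) = -½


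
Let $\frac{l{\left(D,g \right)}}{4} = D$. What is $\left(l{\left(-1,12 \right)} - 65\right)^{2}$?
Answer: $4761$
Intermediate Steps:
$l{\left(D,g \right)} = 4 D$
$\left(l{\left(-1,12 \right)} - 65\right)^{2} = \left(4 \left(-1\right) - 65\right)^{2} = \left(-4 - 65\right)^{2} = \left(-69\right)^{2} = 4761$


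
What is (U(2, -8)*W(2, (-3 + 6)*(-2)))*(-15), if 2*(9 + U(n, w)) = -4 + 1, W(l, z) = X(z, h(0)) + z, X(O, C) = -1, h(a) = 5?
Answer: -2205/2 ≈ -1102.5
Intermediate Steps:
W(l, z) = -1 + z
U(n, w) = -21/2 (U(n, w) = -9 + (-4 + 1)/2 = -9 + (½)*(-3) = -9 - 3/2 = -21/2)
(U(2, -8)*W(2, (-3 + 6)*(-2)))*(-15) = -21*(-1 + (-3 + 6)*(-2))/2*(-15) = -21*(-1 + 3*(-2))/2*(-15) = -21*(-1 - 6)/2*(-15) = -21/2*(-7)*(-15) = (147/2)*(-15) = -2205/2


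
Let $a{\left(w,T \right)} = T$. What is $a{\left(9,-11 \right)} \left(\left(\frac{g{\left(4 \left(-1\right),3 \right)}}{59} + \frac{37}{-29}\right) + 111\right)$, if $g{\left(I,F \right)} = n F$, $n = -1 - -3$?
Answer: $- \frac{2067032}{1711} \approx -1208.1$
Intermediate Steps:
$n = 2$ ($n = -1 + 3 = 2$)
$g{\left(I,F \right)} = 2 F$
$a{\left(9,-11 \right)} \left(\left(\frac{g{\left(4 \left(-1\right),3 \right)}}{59} + \frac{37}{-29}\right) + 111\right) = - 11 \left(\left(\frac{2 \cdot 3}{59} + \frac{37}{-29}\right) + 111\right) = - 11 \left(\left(6 \cdot \frac{1}{59} + 37 \left(- \frac{1}{29}\right)\right) + 111\right) = - 11 \left(\left(\frac{6}{59} - \frac{37}{29}\right) + 111\right) = - 11 \left(- \frac{2009}{1711} + 111\right) = \left(-11\right) \frac{187912}{1711} = - \frac{2067032}{1711}$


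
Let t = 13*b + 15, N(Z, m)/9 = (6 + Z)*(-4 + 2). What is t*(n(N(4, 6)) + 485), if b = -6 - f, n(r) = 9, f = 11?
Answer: -101764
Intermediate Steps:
N(Z, m) = -108 - 18*Z (N(Z, m) = 9*((6 + Z)*(-4 + 2)) = 9*((6 + Z)*(-2)) = 9*(-12 - 2*Z) = -108 - 18*Z)
b = -17 (b = -6 - 1*11 = -6 - 11 = -17)
t = -206 (t = 13*(-17) + 15 = -221 + 15 = -206)
t*(n(N(4, 6)) + 485) = -206*(9 + 485) = -206*494 = -101764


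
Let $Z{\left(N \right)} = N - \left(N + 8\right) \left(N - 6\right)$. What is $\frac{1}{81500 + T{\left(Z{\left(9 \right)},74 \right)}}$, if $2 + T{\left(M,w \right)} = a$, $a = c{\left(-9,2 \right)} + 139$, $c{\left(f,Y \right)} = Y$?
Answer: $\frac{1}{81639} \approx 1.2249 \cdot 10^{-5}$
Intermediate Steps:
$Z{\left(N \right)} = N - \left(-6 + N\right) \left(8 + N\right)$ ($Z{\left(N \right)} = N - \left(8 + N\right) \left(-6 + N\right) = N - \left(-6 + N\right) \left(8 + N\right)$)
$a = 141$ ($a = 2 + 139 = 141$)
$T{\left(M,w \right)} = 139$ ($T{\left(M,w \right)} = -2 + 141 = 139$)
$\frac{1}{81500 + T{\left(Z{\left(9 \right)},74 \right)}} = \frac{1}{81500 + 139} = \frac{1}{81639}$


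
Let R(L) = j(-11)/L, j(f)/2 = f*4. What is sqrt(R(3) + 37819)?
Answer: sqrt(340107)/3 ≈ 194.40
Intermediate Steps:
j(f) = 8*f (j(f) = 2*(f*4) = 2*(4*f) = 8*f)
R(L) = -88/L (R(L) = (8*(-11))/L = -88/L)
sqrt(R(3) + 37819) = sqrt(-88/3 + 37819) = sqrt(113369/3) = sqrt(340107)/3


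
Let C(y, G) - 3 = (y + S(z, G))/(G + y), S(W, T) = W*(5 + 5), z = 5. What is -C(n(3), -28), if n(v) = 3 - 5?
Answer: -7/5 ≈ -1.4000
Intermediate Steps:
S(W, T) = 10*W (S(W, T) = W*10 = 10*W)
n(v) = -2
C(y, G) = 3 + (50 + y)/(G + y) (C(y, G) = 3 + (y + 10*5)/(G + y) = 3 + (y + 50)/(G + y) = 3 + (50 + y)/(G + y))
-C(n(3), -28) = -(50 + 3*(-28) + 4*(-2))/(-28 - 2) = -(50 - 84 - 8)/(-30) = -(-1)*(-42)/30 = -1*7/5 = -7/5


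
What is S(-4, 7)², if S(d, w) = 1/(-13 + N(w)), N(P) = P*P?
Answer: 1/1296 ≈ 0.00077160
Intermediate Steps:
N(P) = P²
S(d, w) = 1/(-13 + w²)
S(-4, 7)² = (1/(-13 + 7²))² = (1/(-13 + 49))² = (1/36)² = 1/1296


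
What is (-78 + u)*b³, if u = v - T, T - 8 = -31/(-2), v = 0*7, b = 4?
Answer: -6496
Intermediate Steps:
v = 0
T = 47/2 (T = 8 - 31/(-2) = 8 - 31*(-½) = 8 + 31/2 = 47/2 ≈ 23.500)
u = -47/2 (u = 0 - 1*47/2 = 0 - 47/2 = -47/2 ≈ -23.500)
(-78 + u)*b³ = (-78 - 47/2)*4³ = -203/2*64 = -6496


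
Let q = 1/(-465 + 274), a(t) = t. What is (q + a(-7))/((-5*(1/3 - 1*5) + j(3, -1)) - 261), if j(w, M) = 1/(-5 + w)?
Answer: 8028/272939 ≈ 0.029413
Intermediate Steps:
q = -1/191 (q = 1/(-191) = -1/191 ≈ -0.0052356)
(q + a(-7))/((-5*(1/3 - 1*5) + j(3, -1)) - 261) = (-1/191 - 7)/((-5*(1/3 - 1*5) + 1/(-5 + 3)) - 261) = -1338/(191*((-5*(⅓ - 5) + 1/(-2)) - 261)) = -1338/(191*((-5*(-14/3) - ½) - 261)) = -1338/(191*((70/3 - ½) - 261)) = -1338/(191*(137/6 - 261)) = -1338/(191*(-1429/6)) = -1338/191*(-6/1429) = 8028/272939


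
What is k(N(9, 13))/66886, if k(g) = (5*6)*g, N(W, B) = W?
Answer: 135/33443 ≈ 0.0040367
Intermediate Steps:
k(g) = 30*g
k(N(9, 13))/66886 = (30*9)/66886 = 270*(1/66886) = 135/33443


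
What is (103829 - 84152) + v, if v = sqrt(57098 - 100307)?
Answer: 19677 + 3*I*sqrt(4801) ≈ 19677.0 + 207.87*I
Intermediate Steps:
v = 3*I*sqrt(4801) (v = sqrt(-43209) = 3*I*sqrt(4801) ≈ 207.87*I)
(103829 - 84152) + v = (103829 - 84152) + 3*I*sqrt(4801) = 19677 + 3*I*sqrt(4801)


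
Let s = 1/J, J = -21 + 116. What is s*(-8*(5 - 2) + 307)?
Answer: 283/95 ≈ 2.9789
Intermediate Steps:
J = 95
s = 1/95 ≈ 0.010526
s*(-8*(5 - 2) + 307) = (-8*(5 - 2) + 307)/95 = (-8*3 + 307)/95 = (-24 + 307)/95 = (1/95)*283 = 283/95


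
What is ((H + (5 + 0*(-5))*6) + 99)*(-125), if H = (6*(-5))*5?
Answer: 2625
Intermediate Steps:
H = -150 (H = -30*5 = -150)
((H + (5 + 0*(-5))*6) + 99)*(-125) = ((-150 + (5 + 0*(-5))*6) + 99)*(-125) = ((-150 + (5 + 0)*6) + 99)*(-125) = ((-150 + 5*6) + 99)*(-125) = ((-150 + 30) + 99)*(-125) = (-120 + 99)*(-125) = -21*(-125) = 2625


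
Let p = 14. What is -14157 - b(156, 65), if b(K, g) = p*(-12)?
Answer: -13989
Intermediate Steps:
b(K, g) = -168 (b(K, g) = 14*(-12) = -168)
-14157 - b(156, 65) = -14157 - 1*(-168) = -14157 + 168 = -13989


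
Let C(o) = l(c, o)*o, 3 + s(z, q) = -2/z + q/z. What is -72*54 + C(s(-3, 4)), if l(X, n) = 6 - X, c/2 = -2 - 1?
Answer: -3932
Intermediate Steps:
c = -6 (c = 2*(-2 - 1) = 2*(-3) = -6)
s(z, q) = -3 - 2/z + q/z (s(z, q) = -3 + (-2/z + q/z) = -3 - 2/z + q/z)
C(o) = 12*o (C(o) = (6 - 1*(-6))*o = (6 + 6)*o = 12*o)
-72*54 + C(s(-3, 4)) = -72*54 + 12*((-2 + 4 - 3*(-3))/(-3)) = -3888 + 12*(-(-2 + 4 + 9)/3) = -3888 + 12*(-1/3*11) = -3888 + 12*(-11/3) = -3888 - 44 = -3932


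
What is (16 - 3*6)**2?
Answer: 4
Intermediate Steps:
(16 - 3*6)**2 = (16 - 18)**2 = (-2)**2 = 4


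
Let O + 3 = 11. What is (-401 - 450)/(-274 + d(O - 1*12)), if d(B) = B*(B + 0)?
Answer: 851/258 ≈ 3.2985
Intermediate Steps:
O = 8 (O = -3 + 11 = 8)
d(B) = B² (d(B) = B*B = B²)
(-401 - 450)/(-274 + d(O - 1*12)) = (-401 - 450)/(-274 + (8 - 1*12)²) = -851/(-274 + (8 - 12)²) = -851/(-274 + (-4)²) = -851/(-274 + 16) = -851/(-258) = -851*(-1/258) = 851/258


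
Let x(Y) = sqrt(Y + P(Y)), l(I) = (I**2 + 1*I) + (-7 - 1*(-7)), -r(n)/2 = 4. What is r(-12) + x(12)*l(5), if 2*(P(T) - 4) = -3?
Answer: -8 + 15*sqrt(58) ≈ 106.24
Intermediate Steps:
P(T) = 5/2 (P(T) = 4 + (1/2)*(-3) = 4 - 3/2 = 5/2)
r(n) = -8 (r(n) = -2*4 = -8)
l(I) = I + I**2 (l(I) = (I**2 + I) + (-7 + 7) = (I + I**2) + 0 = I + I**2)
x(Y) = sqrt(5/2 + Y) (x(Y) = sqrt(Y + 5/2) = sqrt(5/2 + Y))
r(-12) + x(12)*l(5) = -8 + (sqrt(10 + 4*12)/2)*(5*(1 + 5)) = -8 + (sqrt(10 + 48)/2)*(5*6) = -8 + (sqrt(58)/2)*30 = -8 + 15*sqrt(58)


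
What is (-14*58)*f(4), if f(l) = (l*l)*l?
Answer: -51968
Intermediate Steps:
f(l) = l**3 (f(l) = l**2*l = l**3)
(-14*58)*f(4) = -14*58*4**3 = -812*64 = -51968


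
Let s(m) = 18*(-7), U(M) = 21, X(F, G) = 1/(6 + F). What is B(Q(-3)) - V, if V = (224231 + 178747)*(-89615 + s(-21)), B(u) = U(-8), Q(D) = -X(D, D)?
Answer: 36163648719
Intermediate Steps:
s(m) = -126
Q(D) = -1/(6 + D)
B(u) = 21
V = -36163648698 (V = (224231 + 178747)*(-89615 - 126) = 402978*(-89741) = -36163648698)
B(Q(-3)) - V = 21 - 1*(-36163648698) = 21 + 36163648698 = 36163648719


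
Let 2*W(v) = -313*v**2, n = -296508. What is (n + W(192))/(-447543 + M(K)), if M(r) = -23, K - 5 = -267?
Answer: 433266/31969 ≈ 13.553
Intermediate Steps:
K = -262 (K = 5 - 267 = -262)
W(v) = -313*v**2/2 (W(v) = (-313*v**2)/2 = -313*v**2/2)
(n + W(192))/(-447543 + M(K)) = (-296508 - 313/2*192**2)/(-447543 - 23) = (-296508 - 313/2*36864)/(-447566) = (-296508 - 5769216)*(-1/447566) = -6065724*(-1/447566) = 433266/31969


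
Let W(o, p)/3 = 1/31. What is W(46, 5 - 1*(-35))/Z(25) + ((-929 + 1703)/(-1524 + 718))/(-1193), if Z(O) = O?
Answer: 56202/12019475 ≈ 0.0046759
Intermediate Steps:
W(o, p) = 3/31
W(46, 5 - 1*(-35))/Z(25) + ((-929 + 1703)/(-1524 + 718))/(-1193) = (3/31)/25 + ((-929 + 1703)/(-1524 + 718))/(-1193) = (3/31)*(1/25) + (774/(-806))*(-1/1193) = 3/775 + (774*(-1/806))*(-1/1193) = 3/775 - 387/403*(-1/1193) = 3/775 + 387/480779 = 56202/12019475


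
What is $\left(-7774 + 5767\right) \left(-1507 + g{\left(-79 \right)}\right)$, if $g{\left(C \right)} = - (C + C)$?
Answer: $2707443$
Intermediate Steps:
$g{\left(C \right)} = - 2 C$
$\left(-7774 + 5767\right) \left(-1507 + g{\left(-79 \right)}\right) = \left(-7774 + 5767\right) \left(-1507 - -158\right) = - 2007 \left(-1507 + 158\right) = \left(-2007\right) \left(-1349\right) = 2707443$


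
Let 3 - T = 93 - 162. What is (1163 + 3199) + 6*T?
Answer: 4794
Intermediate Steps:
T = 72 (T = 3 - (93 - 162) = 3 - 1*(-69) = 3 + 69 = 72)
(1163 + 3199) + 6*T = (1163 + 3199) + 6*72 = 4362 + 432 = 4794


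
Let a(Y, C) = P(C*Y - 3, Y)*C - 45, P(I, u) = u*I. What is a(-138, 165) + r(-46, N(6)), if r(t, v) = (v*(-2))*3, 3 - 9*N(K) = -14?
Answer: 1555623461/3 ≈ 5.1854e+8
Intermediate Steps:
N(K) = 17/9 (N(K) = ⅓ - ⅑*(-14) = ⅓ + 14/9 = 17/9)
r(t, v) = -6*v (r(t, v) = -2*v*3 = -6*v)
P(I, u) = I*u
a(Y, C) = -45 + C*Y*(-3 + C*Y) (a(Y, C) = ((C*Y - 3)*Y)*C - 45 = ((-3 + C*Y)*Y)*C - 45 = (Y*(-3 + C*Y))*C - 45 = C*Y*(-3 + C*Y) - 45 = -45 + C*Y*(-3 + C*Y))
a(-138, 165) + r(-46, N(6)) = (-45 + 165*(-138)*(-3 + 165*(-138))) - 6*17/9 = (-45 + 165*(-138)*(-3 - 22770)) - 34/3 = (-45 + 165*(-138)*(-22773)) - 34/3 = (-45 + 518541210) - 34/3 = 518541165 - 34/3 = 1555623461/3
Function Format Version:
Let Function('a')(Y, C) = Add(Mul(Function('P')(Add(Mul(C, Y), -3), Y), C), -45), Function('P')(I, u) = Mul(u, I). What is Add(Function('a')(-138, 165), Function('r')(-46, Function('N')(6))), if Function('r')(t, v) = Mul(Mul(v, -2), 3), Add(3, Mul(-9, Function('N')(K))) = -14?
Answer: Rational(1555623461, 3) ≈ 5.1854e+8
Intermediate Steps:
Function('N')(K) = Rational(17, 9) (Function('N')(K) = Add(Rational(1, 3), Mul(Rational(-1, 9), -14)) = Add(Rational(1, 3), Rational(14, 9)) = Rational(17, 9))
Function('r')(t, v) = Mul(-6, v) (Function('r')(t, v) = Mul(Mul(-2, v), 3) = Mul(-6, v))
Function('P')(I, u) = Mul(I, u)
Function('a')(Y, C) = Add(-45, Mul(C, Y, Add(-3, Mul(C, Y)))) (Function('a')(Y, C) = Add(Mul(Mul(Add(Mul(C, Y), -3), Y), C), -45) = Add(Mul(Mul(Add(-3, Mul(C, Y)), Y), C), -45) = Add(Mul(Mul(Y, Add(-3, Mul(C, Y))), C), -45) = Add(Mul(C, Y, Add(-3, Mul(C, Y))), -45) = Add(-45, Mul(C, Y, Add(-3, Mul(C, Y)))))
Add(Function('a')(-138, 165), Function('r')(-46, Function('N')(6))) = Add(Add(-45, Mul(165, -138, Add(-3, Mul(165, -138)))), Mul(-6, Rational(17, 9))) = Add(Add(-45, Mul(165, -138, Add(-3, -22770))), Rational(-34, 3)) = Add(Add(-45, Mul(165, -138, -22773)), Rational(-34, 3)) = Add(Add(-45, 518541210), Rational(-34, 3)) = Add(518541165, Rational(-34, 3)) = Rational(1555623461, 3)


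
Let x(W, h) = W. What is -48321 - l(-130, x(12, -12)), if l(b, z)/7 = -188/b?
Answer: -3141523/65 ≈ -48331.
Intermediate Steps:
l(b, z) = -1316/b (l(b, z) = 7*(-188/b) = -1316/b)
-48321 - l(-130, x(12, -12)) = -48321 - (-1316)/(-130) = -48321 - (-1316)*(-1)/130 = -48321 - 1*658/65 = -48321 - 658/65 = -3141523/65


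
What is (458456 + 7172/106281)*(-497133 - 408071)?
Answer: -44106218158278832/106281 ≈ -4.1500e+11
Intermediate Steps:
(458456 + 7172/106281)*(-497133 - 408071) = (458456 + 7172*(1/106281))*(-905204) = (458456 + 7172/106281)*(-905204) = (48725169308/106281)*(-905204) = -44106218158278832/106281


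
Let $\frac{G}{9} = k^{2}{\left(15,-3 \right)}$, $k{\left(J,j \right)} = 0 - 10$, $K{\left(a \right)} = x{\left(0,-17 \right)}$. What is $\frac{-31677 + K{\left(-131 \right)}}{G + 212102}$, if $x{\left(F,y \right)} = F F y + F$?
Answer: $- \frac{31677}{213002} \approx -0.14872$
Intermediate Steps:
$x{\left(F,y \right)} = F + y F^{2}$ ($x{\left(F,y \right)} = F^{2} y + F = y F^{2} + F = F + y F^{2}$)
$K{\left(a \right)} = 0$ ($K{\left(a \right)} = 0 \left(1 + 0 \left(-17\right)\right) = 0 \left(1 + 0\right) = 0 \cdot 1 = 0$)
$k{\left(J,j \right)} = -10$
$G = 900$ ($G = 9 \left(-10\right)^{2} = 9 \cdot 100 = 900$)
$\frac{-31677 + K{\left(-131 \right)}}{G + 212102} = \frac{-31677 + 0}{900 + 212102} = - \frac{31677}{213002}$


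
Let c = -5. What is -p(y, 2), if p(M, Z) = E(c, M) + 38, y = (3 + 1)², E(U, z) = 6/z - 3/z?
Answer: -611/16 ≈ -38.188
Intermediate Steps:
E(U, z) = 3/z
y = 16 (y = 4² = 16)
p(M, Z) = 38 + 3/M (p(M, Z) = 3/M + 38 = 38 + 3/M)
-p(y, 2) = -(38 + 3/16) = -1*611/16 = -611/16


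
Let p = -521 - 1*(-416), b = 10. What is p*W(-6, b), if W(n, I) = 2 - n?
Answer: -840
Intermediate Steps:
p = -105 (p = -521 + 416 = -105)
p*W(-6, b) = -105*(2 - 1*(-6)) = -105*(2 + 6) = -105*8 = -840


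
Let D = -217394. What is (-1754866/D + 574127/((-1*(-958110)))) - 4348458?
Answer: -452863526972608711/104143682670 ≈ -4.3484e+6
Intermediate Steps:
(-1754866/D + 574127/((-1*(-958110)))) - 4348458 = (-1754866/(-217394) + 574127/((-1*(-958110)))) - 4348458 = (-1754866*(-1/217394) + 574127/958110) - 4348458 = (877433/108697 + 574127*(1/958110)) - 4348458 = (877433/108697 + 574127/958110) - 4348458 = 903083214149/104143682670 - 4348458 = -452863526972608711/104143682670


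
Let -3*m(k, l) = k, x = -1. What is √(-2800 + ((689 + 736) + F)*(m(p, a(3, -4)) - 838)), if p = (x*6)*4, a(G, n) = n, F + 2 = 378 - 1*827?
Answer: 2*I*√202805 ≈ 900.68*I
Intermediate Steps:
F = -451 (F = -2 + (378 - 1*827) = -2 + (378 - 827) = -2 - 449 = -451)
p = -24 (p = -1*6*4 = -6*4 = -24)
m(k, l) = -k/3
√(-2800 + ((689 + 736) + F)*(m(p, a(3, -4)) - 838)) = √(-2800 + ((689 + 736) - 451)*(-⅓*(-24) - 838)) = √(-2800 + (1425 - 451)*(8 - 838)) = √(-2800 + 974*(-830)) = √(-2800 - 808420) = √(-811220) = 2*I*√202805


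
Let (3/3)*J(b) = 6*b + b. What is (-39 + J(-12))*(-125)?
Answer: 15375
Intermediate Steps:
J(b) = 7*b (J(b) = 6*b + b = 7*b)
(-39 + J(-12))*(-125) = (-39 + 7*(-12))*(-125) = (-39 - 84)*(-125) = -123*(-125) = 15375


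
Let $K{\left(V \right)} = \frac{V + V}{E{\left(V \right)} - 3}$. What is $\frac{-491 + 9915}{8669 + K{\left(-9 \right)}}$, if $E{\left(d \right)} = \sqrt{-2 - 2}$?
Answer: $\frac{1062565424}{977906869} - \frac{339264 i}{977906869} \approx 1.0866 - 0.00034693 i$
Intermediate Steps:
$E{\left(d \right)} = 2 i$ ($E{\left(d \right)} = \sqrt{-4} = 2 i$)
$K{\left(V \right)} = \frac{2 V \left(-3 - 2 i\right)}{13}$ ($K{\left(V \right)} = \frac{V + V}{2 i - 3} = \frac{2 V}{-3 + 2 i} = 2 V \frac{-3 - 2 i}{13} = \frac{2 V \left(-3 - 2 i\right)}{13}$)
$\frac{-491 + 9915}{8669 + K{\left(-9 \right)}} = \frac{-491 + 9915}{8669 - - \frac{18 \left(3 + 2 i\right)}{13}} = \frac{9424}{8669 + \left(\frac{54}{13} + \frac{36 i}{13}\right)} = \frac{9424}{\frac{112751}{13} + \frac{36 i}{13}} = 9424 \frac{13 \left(\frac{112751}{13} - \frac{36 i}{13}\right)}{977906869} = \frac{122512 \left(\frac{112751}{13} - \frac{36 i}{13}\right)}{977906869}$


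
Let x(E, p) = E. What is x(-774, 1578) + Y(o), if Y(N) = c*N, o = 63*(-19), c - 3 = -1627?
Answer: 1943154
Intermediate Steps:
c = -1624 (c = 3 - 1627 = -1624)
o = -1197
Y(N) = -1624*N
x(-774, 1578) + Y(o) = -774 - 1624*(-1197) = -774 + 1943928 = 1943154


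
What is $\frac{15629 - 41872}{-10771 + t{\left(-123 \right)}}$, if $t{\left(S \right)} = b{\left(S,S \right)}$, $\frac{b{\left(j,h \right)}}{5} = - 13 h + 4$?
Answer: $\frac{26243}{2756} \approx 9.5221$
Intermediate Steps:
$b{\left(j,h \right)} = 20 - 65 h$ ($b{\left(j,h \right)} = 5 \left(- 13 h + 4\right) = 5 \left(4 - 13 h\right) = 20 - 65 h$)
$t{\left(S \right)} = 20 - 65 S$
$\frac{15629 - 41872}{-10771 + t{\left(-123 \right)}} = \frac{15629 - 41872}{-10771 + \left(20 - -7995\right)} = - \frac{26243}{-10771 + \left(20 + 7995\right)} = - \frac{26243}{-10771 + 8015} = - \frac{26243}{-2756} = \left(-26243\right) \left(- \frac{1}{2756}\right) = \frac{26243}{2756}$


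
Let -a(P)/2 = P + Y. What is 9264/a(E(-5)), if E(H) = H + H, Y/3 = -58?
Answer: 579/23 ≈ 25.174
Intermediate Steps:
Y = -174 (Y = 3*(-58) = -174)
E(H) = 2*H
a(P) = 348 - 2*P (a(P) = -2*(P - 174) = -2*(-174 + P) = 348 - 2*P)
9264/a(E(-5)) = 9264/(348 - 4*(-5)) = 9264/(348 - 2*(-10)) = 9264/(348 + 20) = 9264/368 = 9264*(1/368) = 579/23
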